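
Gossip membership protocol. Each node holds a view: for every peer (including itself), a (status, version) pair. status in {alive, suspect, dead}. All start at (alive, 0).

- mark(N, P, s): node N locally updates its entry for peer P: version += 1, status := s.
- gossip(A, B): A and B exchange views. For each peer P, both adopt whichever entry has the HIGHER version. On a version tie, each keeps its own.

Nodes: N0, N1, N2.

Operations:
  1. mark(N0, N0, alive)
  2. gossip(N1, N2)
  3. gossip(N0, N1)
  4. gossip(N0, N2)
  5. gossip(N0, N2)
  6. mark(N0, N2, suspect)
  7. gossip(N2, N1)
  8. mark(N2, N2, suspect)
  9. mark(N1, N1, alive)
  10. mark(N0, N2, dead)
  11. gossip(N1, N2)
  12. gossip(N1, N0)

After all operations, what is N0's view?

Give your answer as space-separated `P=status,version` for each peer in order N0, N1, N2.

Op 1: N0 marks N0=alive -> (alive,v1)
Op 2: gossip N1<->N2 -> N1.N0=(alive,v0) N1.N1=(alive,v0) N1.N2=(alive,v0) | N2.N0=(alive,v0) N2.N1=(alive,v0) N2.N2=(alive,v0)
Op 3: gossip N0<->N1 -> N0.N0=(alive,v1) N0.N1=(alive,v0) N0.N2=(alive,v0) | N1.N0=(alive,v1) N1.N1=(alive,v0) N1.N2=(alive,v0)
Op 4: gossip N0<->N2 -> N0.N0=(alive,v1) N0.N1=(alive,v0) N0.N2=(alive,v0) | N2.N0=(alive,v1) N2.N1=(alive,v0) N2.N2=(alive,v0)
Op 5: gossip N0<->N2 -> N0.N0=(alive,v1) N0.N1=(alive,v0) N0.N2=(alive,v0) | N2.N0=(alive,v1) N2.N1=(alive,v0) N2.N2=(alive,v0)
Op 6: N0 marks N2=suspect -> (suspect,v1)
Op 7: gossip N2<->N1 -> N2.N0=(alive,v1) N2.N1=(alive,v0) N2.N2=(alive,v0) | N1.N0=(alive,v1) N1.N1=(alive,v0) N1.N2=(alive,v0)
Op 8: N2 marks N2=suspect -> (suspect,v1)
Op 9: N1 marks N1=alive -> (alive,v1)
Op 10: N0 marks N2=dead -> (dead,v2)
Op 11: gossip N1<->N2 -> N1.N0=(alive,v1) N1.N1=(alive,v1) N1.N2=(suspect,v1) | N2.N0=(alive,v1) N2.N1=(alive,v1) N2.N2=(suspect,v1)
Op 12: gossip N1<->N0 -> N1.N0=(alive,v1) N1.N1=(alive,v1) N1.N2=(dead,v2) | N0.N0=(alive,v1) N0.N1=(alive,v1) N0.N2=(dead,v2)

Answer: N0=alive,1 N1=alive,1 N2=dead,2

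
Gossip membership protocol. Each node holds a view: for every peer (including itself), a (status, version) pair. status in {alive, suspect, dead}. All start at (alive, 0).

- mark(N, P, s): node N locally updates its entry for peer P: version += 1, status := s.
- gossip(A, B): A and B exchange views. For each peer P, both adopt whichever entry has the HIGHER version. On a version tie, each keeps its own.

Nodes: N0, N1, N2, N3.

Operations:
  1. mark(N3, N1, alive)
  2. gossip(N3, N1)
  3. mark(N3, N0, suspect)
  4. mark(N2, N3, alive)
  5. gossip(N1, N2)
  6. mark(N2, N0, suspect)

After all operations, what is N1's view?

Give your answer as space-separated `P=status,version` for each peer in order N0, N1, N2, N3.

Op 1: N3 marks N1=alive -> (alive,v1)
Op 2: gossip N3<->N1 -> N3.N0=(alive,v0) N3.N1=(alive,v1) N3.N2=(alive,v0) N3.N3=(alive,v0) | N1.N0=(alive,v0) N1.N1=(alive,v1) N1.N2=(alive,v0) N1.N3=(alive,v0)
Op 3: N3 marks N0=suspect -> (suspect,v1)
Op 4: N2 marks N3=alive -> (alive,v1)
Op 5: gossip N1<->N2 -> N1.N0=(alive,v0) N1.N1=(alive,v1) N1.N2=(alive,v0) N1.N3=(alive,v1) | N2.N0=(alive,v0) N2.N1=(alive,v1) N2.N2=(alive,v0) N2.N3=(alive,v1)
Op 6: N2 marks N0=suspect -> (suspect,v1)

Answer: N0=alive,0 N1=alive,1 N2=alive,0 N3=alive,1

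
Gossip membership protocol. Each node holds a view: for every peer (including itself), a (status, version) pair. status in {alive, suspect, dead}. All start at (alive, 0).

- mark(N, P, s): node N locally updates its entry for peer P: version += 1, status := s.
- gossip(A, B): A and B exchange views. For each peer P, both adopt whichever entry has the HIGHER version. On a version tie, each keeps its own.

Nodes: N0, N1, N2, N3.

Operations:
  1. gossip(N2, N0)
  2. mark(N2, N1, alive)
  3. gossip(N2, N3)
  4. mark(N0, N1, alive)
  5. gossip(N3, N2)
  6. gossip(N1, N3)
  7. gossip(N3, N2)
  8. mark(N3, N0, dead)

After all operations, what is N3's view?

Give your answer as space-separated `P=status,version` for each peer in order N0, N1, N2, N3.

Answer: N0=dead,1 N1=alive,1 N2=alive,0 N3=alive,0

Derivation:
Op 1: gossip N2<->N0 -> N2.N0=(alive,v0) N2.N1=(alive,v0) N2.N2=(alive,v0) N2.N3=(alive,v0) | N0.N0=(alive,v0) N0.N1=(alive,v0) N0.N2=(alive,v0) N0.N3=(alive,v0)
Op 2: N2 marks N1=alive -> (alive,v1)
Op 3: gossip N2<->N3 -> N2.N0=(alive,v0) N2.N1=(alive,v1) N2.N2=(alive,v0) N2.N3=(alive,v0) | N3.N0=(alive,v0) N3.N1=(alive,v1) N3.N2=(alive,v0) N3.N3=(alive,v0)
Op 4: N0 marks N1=alive -> (alive,v1)
Op 5: gossip N3<->N2 -> N3.N0=(alive,v0) N3.N1=(alive,v1) N3.N2=(alive,v0) N3.N3=(alive,v0) | N2.N0=(alive,v0) N2.N1=(alive,v1) N2.N2=(alive,v0) N2.N3=(alive,v0)
Op 6: gossip N1<->N3 -> N1.N0=(alive,v0) N1.N1=(alive,v1) N1.N2=(alive,v0) N1.N3=(alive,v0) | N3.N0=(alive,v0) N3.N1=(alive,v1) N3.N2=(alive,v0) N3.N3=(alive,v0)
Op 7: gossip N3<->N2 -> N3.N0=(alive,v0) N3.N1=(alive,v1) N3.N2=(alive,v0) N3.N3=(alive,v0) | N2.N0=(alive,v0) N2.N1=(alive,v1) N2.N2=(alive,v0) N2.N3=(alive,v0)
Op 8: N3 marks N0=dead -> (dead,v1)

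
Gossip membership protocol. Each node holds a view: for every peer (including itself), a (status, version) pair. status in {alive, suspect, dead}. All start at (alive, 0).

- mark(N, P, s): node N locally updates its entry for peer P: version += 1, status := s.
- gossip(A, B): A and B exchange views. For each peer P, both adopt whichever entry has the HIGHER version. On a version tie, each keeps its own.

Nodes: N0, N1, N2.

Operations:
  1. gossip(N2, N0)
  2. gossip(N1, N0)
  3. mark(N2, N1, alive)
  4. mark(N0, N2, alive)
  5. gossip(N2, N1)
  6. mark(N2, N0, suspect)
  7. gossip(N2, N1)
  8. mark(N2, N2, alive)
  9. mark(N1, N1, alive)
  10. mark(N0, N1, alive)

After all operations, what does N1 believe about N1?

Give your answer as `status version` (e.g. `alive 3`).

Op 1: gossip N2<->N0 -> N2.N0=(alive,v0) N2.N1=(alive,v0) N2.N2=(alive,v0) | N0.N0=(alive,v0) N0.N1=(alive,v0) N0.N2=(alive,v0)
Op 2: gossip N1<->N0 -> N1.N0=(alive,v0) N1.N1=(alive,v0) N1.N2=(alive,v0) | N0.N0=(alive,v0) N0.N1=(alive,v0) N0.N2=(alive,v0)
Op 3: N2 marks N1=alive -> (alive,v1)
Op 4: N0 marks N2=alive -> (alive,v1)
Op 5: gossip N2<->N1 -> N2.N0=(alive,v0) N2.N1=(alive,v1) N2.N2=(alive,v0) | N1.N0=(alive,v0) N1.N1=(alive,v1) N1.N2=(alive,v0)
Op 6: N2 marks N0=suspect -> (suspect,v1)
Op 7: gossip N2<->N1 -> N2.N0=(suspect,v1) N2.N1=(alive,v1) N2.N2=(alive,v0) | N1.N0=(suspect,v1) N1.N1=(alive,v1) N1.N2=(alive,v0)
Op 8: N2 marks N2=alive -> (alive,v1)
Op 9: N1 marks N1=alive -> (alive,v2)
Op 10: N0 marks N1=alive -> (alive,v1)

Answer: alive 2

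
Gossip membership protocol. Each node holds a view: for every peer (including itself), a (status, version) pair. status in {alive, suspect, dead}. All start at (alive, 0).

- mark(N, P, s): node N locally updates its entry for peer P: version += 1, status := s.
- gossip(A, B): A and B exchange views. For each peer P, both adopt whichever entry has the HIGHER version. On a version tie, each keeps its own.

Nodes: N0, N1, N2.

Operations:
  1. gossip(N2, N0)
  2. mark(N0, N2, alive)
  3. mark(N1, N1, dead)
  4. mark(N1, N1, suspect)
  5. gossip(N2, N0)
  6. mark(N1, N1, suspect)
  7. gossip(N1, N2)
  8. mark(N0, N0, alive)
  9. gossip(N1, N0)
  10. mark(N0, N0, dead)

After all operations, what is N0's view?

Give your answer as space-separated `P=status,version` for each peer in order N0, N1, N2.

Answer: N0=dead,2 N1=suspect,3 N2=alive,1

Derivation:
Op 1: gossip N2<->N0 -> N2.N0=(alive,v0) N2.N1=(alive,v0) N2.N2=(alive,v0) | N0.N0=(alive,v0) N0.N1=(alive,v0) N0.N2=(alive,v0)
Op 2: N0 marks N2=alive -> (alive,v1)
Op 3: N1 marks N1=dead -> (dead,v1)
Op 4: N1 marks N1=suspect -> (suspect,v2)
Op 5: gossip N2<->N0 -> N2.N0=(alive,v0) N2.N1=(alive,v0) N2.N2=(alive,v1) | N0.N0=(alive,v0) N0.N1=(alive,v0) N0.N2=(alive,v1)
Op 6: N1 marks N1=suspect -> (suspect,v3)
Op 7: gossip N1<->N2 -> N1.N0=(alive,v0) N1.N1=(suspect,v3) N1.N2=(alive,v1) | N2.N0=(alive,v0) N2.N1=(suspect,v3) N2.N2=(alive,v1)
Op 8: N0 marks N0=alive -> (alive,v1)
Op 9: gossip N1<->N0 -> N1.N0=(alive,v1) N1.N1=(suspect,v3) N1.N2=(alive,v1) | N0.N0=(alive,v1) N0.N1=(suspect,v3) N0.N2=(alive,v1)
Op 10: N0 marks N0=dead -> (dead,v2)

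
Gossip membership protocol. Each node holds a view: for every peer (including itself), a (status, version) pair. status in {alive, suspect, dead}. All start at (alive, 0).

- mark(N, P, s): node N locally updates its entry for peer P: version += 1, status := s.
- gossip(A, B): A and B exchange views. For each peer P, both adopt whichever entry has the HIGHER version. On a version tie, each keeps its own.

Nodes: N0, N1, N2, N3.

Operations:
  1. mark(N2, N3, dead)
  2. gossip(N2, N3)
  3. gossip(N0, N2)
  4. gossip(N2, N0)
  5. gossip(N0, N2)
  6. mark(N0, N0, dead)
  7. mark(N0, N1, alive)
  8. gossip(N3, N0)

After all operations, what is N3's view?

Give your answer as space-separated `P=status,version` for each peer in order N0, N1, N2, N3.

Answer: N0=dead,1 N1=alive,1 N2=alive,0 N3=dead,1

Derivation:
Op 1: N2 marks N3=dead -> (dead,v1)
Op 2: gossip N2<->N3 -> N2.N0=(alive,v0) N2.N1=(alive,v0) N2.N2=(alive,v0) N2.N3=(dead,v1) | N3.N0=(alive,v0) N3.N1=(alive,v0) N3.N2=(alive,v0) N3.N3=(dead,v1)
Op 3: gossip N0<->N2 -> N0.N0=(alive,v0) N0.N1=(alive,v0) N0.N2=(alive,v0) N0.N3=(dead,v1) | N2.N0=(alive,v0) N2.N1=(alive,v0) N2.N2=(alive,v0) N2.N3=(dead,v1)
Op 4: gossip N2<->N0 -> N2.N0=(alive,v0) N2.N1=(alive,v0) N2.N2=(alive,v0) N2.N3=(dead,v1) | N0.N0=(alive,v0) N0.N1=(alive,v0) N0.N2=(alive,v0) N0.N3=(dead,v1)
Op 5: gossip N0<->N2 -> N0.N0=(alive,v0) N0.N1=(alive,v0) N0.N2=(alive,v0) N0.N3=(dead,v1) | N2.N0=(alive,v0) N2.N1=(alive,v0) N2.N2=(alive,v0) N2.N3=(dead,v1)
Op 6: N0 marks N0=dead -> (dead,v1)
Op 7: N0 marks N1=alive -> (alive,v1)
Op 8: gossip N3<->N0 -> N3.N0=(dead,v1) N3.N1=(alive,v1) N3.N2=(alive,v0) N3.N3=(dead,v1) | N0.N0=(dead,v1) N0.N1=(alive,v1) N0.N2=(alive,v0) N0.N3=(dead,v1)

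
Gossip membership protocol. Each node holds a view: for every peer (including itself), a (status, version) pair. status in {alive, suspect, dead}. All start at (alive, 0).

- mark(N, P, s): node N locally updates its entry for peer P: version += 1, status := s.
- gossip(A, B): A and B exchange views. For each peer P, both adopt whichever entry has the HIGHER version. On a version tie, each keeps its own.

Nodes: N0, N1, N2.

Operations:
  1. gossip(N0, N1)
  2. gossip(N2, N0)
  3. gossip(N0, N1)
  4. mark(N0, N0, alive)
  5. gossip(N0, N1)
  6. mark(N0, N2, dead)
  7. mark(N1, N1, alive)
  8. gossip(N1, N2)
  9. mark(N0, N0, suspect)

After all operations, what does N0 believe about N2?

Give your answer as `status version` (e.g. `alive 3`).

Op 1: gossip N0<->N1 -> N0.N0=(alive,v0) N0.N1=(alive,v0) N0.N2=(alive,v0) | N1.N0=(alive,v0) N1.N1=(alive,v0) N1.N2=(alive,v0)
Op 2: gossip N2<->N0 -> N2.N0=(alive,v0) N2.N1=(alive,v0) N2.N2=(alive,v0) | N0.N0=(alive,v0) N0.N1=(alive,v0) N0.N2=(alive,v0)
Op 3: gossip N0<->N1 -> N0.N0=(alive,v0) N0.N1=(alive,v0) N0.N2=(alive,v0) | N1.N0=(alive,v0) N1.N1=(alive,v0) N1.N2=(alive,v0)
Op 4: N0 marks N0=alive -> (alive,v1)
Op 5: gossip N0<->N1 -> N0.N0=(alive,v1) N0.N1=(alive,v0) N0.N2=(alive,v0) | N1.N0=(alive,v1) N1.N1=(alive,v0) N1.N2=(alive,v0)
Op 6: N0 marks N2=dead -> (dead,v1)
Op 7: N1 marks N1=alive -> (alive,v1)
Op 8: gossip N1<->N2 -> N1.N0=(alive,v1) N1.N1=(alive,v1) N1.N2=(alive,v0) | N2.N0=(alive,v1) N2.N1=(alive,v1) N2.N2=(alive,v0)
Op 9: N0 marks N0=suspect -> (suspect,v2)

Answer: dead 1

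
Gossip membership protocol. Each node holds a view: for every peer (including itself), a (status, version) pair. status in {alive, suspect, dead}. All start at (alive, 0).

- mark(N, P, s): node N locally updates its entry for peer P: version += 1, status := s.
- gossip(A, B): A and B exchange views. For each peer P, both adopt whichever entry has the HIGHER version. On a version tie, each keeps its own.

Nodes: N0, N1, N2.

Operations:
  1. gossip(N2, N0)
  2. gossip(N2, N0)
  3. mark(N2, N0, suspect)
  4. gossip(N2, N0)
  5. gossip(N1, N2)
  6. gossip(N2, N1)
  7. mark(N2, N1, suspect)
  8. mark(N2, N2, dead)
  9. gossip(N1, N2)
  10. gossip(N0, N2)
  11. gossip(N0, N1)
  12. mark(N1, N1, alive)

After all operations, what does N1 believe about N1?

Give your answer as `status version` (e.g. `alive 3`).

Op 1: gossip N2<->N0 -> N2.N0=(alive,v0) N2.N1=(alive,v0) N2.N2=(alive,v0) | N0.N0=(alive,v0) N0.N1=(alive,v0) N0.N2=(alive,v0)
Op 2: gossip N2<->N0 -> N2.N0=(alive,v0) N2.N1=(alive,v0) N2.N2=(alive,v0) | N0.N0=(alive,v0) N0.N1=(alive,v0) N0.N2=(alive,v0)
Op 3: N2 marks N0=suspect -> (suspect,v1)
Op 4: gossip N2<->N0 -> N2.N0=(suspect,v1) N2.N1=(alive,v0) N2.N2=(alive,v0) | N0.N0=(suspect,v1) N0.N1=(alive,v0) N0.N2=(alive,v0)
Op 5: gossip N1<->N2 -> N1.N0=(suspect,v1) N1.N1=(alive,v0) N1.N2=(alive,v0) | N2.N0=(suspect,v1) N2.N1=(alive,v0) N2.N2=(alive,v0)
Op 6: gossip N2<->N1 -> N2.N0=(suspect,v1) N2.N1=(alive,v0) N2.N2=(alive,v0) | N1.N0=(suspect,v1) N1.N1=(alive,v0) N1.N2=(alive,v0)
Op 7: N2 marks N1=suspect -> (suspect,v1)
Op 8: N2 marks N2=dead -> (dead,v1)
Op 9: gossip N1<->N2 -> N1.N0=(suspect,v1) N1.N1=(suspect,v1) N1.N2=(dead,v1) | N2.N0=(suspect,v1) N2.N1=(suspect,v1) N2.N2=(dead,v1)
Op 10: gossip N0<->N2 -> N0.N0=(suspect,v1) N0.N1=(suspect,v1) N0.N2=(dead,v1) | N2.N0=(suspect,v1) N2.N1=(suspect,v1) N2.N2=(dead,v1)
Op 11: gossip N0<->N1 -> N0.N0=(suspect,v1) N0.N1=(suspect,v1) N0.N2=(dead,v1) | N1.N0=(suspect,v1) N1.N1=(suspect,v1) N1.N2=(dead,v1)
Op 12: N1 marks N1=alive -> (alive,v2)

Answer: alive 2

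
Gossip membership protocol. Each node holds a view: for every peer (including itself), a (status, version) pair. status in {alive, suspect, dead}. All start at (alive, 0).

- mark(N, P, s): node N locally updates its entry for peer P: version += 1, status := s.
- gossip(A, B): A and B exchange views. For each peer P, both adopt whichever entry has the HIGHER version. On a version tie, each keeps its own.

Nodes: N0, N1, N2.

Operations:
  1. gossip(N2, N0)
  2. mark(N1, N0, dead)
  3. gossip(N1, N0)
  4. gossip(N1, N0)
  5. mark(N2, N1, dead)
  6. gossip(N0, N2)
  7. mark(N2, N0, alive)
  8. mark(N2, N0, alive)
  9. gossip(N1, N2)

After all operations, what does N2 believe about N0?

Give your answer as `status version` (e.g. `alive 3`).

Answer: alive 3

Derivation:
Op 1: gossip N2<->N0 -> N2.N0=(alive,v0) N2.N1=(alive,v0) N2.N2=(alive,v0) | N0.N0=(alive,v0) N0.N1=(alive,v0) N0.N2=(alive,v0)
Op 2: N1 marks N0=dead -> (dead,v1)
Op 3: gossip N1<->N0 -> N1.N0=(dead,v1) N1.N1=(alive,v0) N1.N2=(alive,v0) | N0.N0=(dead,v1) N0.N1=(alive,v0) N0.N2=(alive,v0)
Op 4: gossip N1<->N0 -> N1.N0=(dead,v1) N1.N1=(alive,v0) N1.N2=(alive,v0) | N0.N0=(dead,v1) N0.N1=(alive,v0) N0.N2=(alive,v0)
Op 5: N2 marks N1=dead -> (dead,v1)
Op 6: gossip N0<->N2 -> N0.N0=(dead,v1) N0.N1=(dead,v1) N0.N2=(alive,v0) | N2.N0=(dead,v1) N2.N1=(dead,v1) N2.N2=(alive,v0)
Op 7: N2 marks N0=alive -> (alive,v2)
Op 8: N2 marks N0=alive -> (alive,v3)
Op 9: gossip N1<->N2 -> N1.N0=(alive,v3) N1.N1=(dead,v1) N1.N2=(alive,v0) | N2.N0=(alive,v3) N2.N1=(dead,v1) N2.N2=(alive,v0)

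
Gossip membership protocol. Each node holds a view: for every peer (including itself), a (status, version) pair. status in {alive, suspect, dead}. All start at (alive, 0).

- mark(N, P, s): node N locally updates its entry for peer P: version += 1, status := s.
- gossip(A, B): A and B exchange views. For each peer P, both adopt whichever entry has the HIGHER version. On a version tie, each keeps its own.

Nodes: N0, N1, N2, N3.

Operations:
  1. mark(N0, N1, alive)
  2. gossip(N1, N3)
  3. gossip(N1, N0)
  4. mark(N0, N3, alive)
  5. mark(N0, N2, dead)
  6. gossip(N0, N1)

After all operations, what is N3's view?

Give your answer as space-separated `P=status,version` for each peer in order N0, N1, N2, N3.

Answer: N0=alive,0 N1=alive,0 N2=alive,0 N3=alive,0

Derivation:
Op 1: N0 marks N1=alive -> (alive,v1)
Op 2: gossip N1<->N3 -> N1.N0=(alive,v0) N1.N1=(alive,v0) N1.N2=(alive,v0) N1.N3=(alive,v0) | N3.N0=(alive,v0) N3.N1=(alive,v0) N3.N2=(alive,v0) N3.N3=(alive,v0)
Op 3: gossip N1<->N0 -> N1.N0=(alive,v0) N1.N1=(alive,v1) N1.N2=(alive,v0) N1.N3=(alive,v0) | N0.N0=(alive,v0) N0.N1=(alive,v1) N0.N2=(alive,v0) N0.N3=(alive,v0)
Op 4: N0 marks N3=alive -> (alive,v1)
Op 5: N0 marks N2=dead -> (dead,v1)
Op 6: gossip N0<->N1 -> N0.N0=(alive,v0) N0.N1=(alive,v1) N0.N2=(dead,v1) N0.N3=(alive,v1) | N1.N0=(alive,v0) N1.N1=(alive,v1) N1.N2=(dead,v1) N1.N3=(alive,v1)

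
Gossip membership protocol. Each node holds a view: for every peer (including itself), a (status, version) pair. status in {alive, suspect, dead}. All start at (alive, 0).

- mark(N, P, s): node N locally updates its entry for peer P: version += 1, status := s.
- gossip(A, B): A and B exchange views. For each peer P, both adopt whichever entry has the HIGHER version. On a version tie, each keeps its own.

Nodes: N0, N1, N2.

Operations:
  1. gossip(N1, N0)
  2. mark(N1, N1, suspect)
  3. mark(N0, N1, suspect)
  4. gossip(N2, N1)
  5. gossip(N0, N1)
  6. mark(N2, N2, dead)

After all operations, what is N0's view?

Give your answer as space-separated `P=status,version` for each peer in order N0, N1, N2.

Answer: N0=alive,0 N1=suspect,1 N2=alive,0

Derivation:
Op 1: gossip N1<->N0 -> N1.N0=(alive,v0) N1.N1=(alive,v0) N1.N2=(alive,v0) | N0.N0=(alive,v0) N0.N1=(alive,v0) N0.N2=(alive,v0)
Op 2: N1 marks N1=suspect -> (suspect,v1)
Op 3: N0 marks N1=suspect -> (suspect,v1)
Op 4: gossip N2<->N1 -> N2.N0=(alive,v0) N2.N1=(suspect,v1) N2.N2=(alive,v0) | N1.N0=(alive,v0) N1.N1=(suspect,v1) N1.N2=(alive,v0)
Op 5: gossip N0<->N1 -> N0.N0=(alive,v0) N0.N1=(suspect,v1) N0.N2=(alive,v0) | N1.N0=(alive,v0) N1.N1=(suspect,v1) N1.N2=(alive,v0)
Op 6: N2 marks N2=dead -> (dead,v1)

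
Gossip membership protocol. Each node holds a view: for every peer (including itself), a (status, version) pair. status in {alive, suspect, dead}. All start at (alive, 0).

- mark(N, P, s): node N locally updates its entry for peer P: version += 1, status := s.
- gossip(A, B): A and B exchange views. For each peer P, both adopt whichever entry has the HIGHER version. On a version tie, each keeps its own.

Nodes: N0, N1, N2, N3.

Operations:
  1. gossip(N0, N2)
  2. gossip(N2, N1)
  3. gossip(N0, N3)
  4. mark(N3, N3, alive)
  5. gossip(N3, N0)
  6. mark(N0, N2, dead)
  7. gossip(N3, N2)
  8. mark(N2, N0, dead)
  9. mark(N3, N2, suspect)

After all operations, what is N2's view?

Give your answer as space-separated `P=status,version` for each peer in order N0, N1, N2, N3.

Answer: N0=dead,1 N1=alive,0 N2=alive,0 N3=alive,1

Derivation:
Op 1: gossip N0<->N2 -> N0.N0=(alive,v0) N0.N1=(alive,v0) N0.N2=(alive,v0) N0.N3=(alive,v0) | N2.N0=(alive,v0) N2.N1=(alive,v0) N2.N2=(alive,v0) N2.N3=(alive,v0)
Op 2: gossip N2<->N1 -> N2.N0=(alive,v0) N2.N1=(alive,v0) N2.N2=(alive,v0) N2.N3=(alive,v0) | N1.N0=(alive,v0) N1.N1=(alive,v0) N1.N2=(alive,v0) N1.N3=(alive,v0)
Op 3: gossip N0<->N3 -> N0.N0=(alive,v0) N0.N1=(alive,v0) N0.N2=(alive,v0) N0.N3=(alive,v0) | N3.N0=(alive,v0) N3.N1=(alive,v0) N3.N2=(alive,v0) N3.N3=(alive,v0)
Op 4: N3 marks N3=alive -> (alive,v1)
Op 5: gossip N3<->N0 -> N3.N0=(alive,v0) N3.N1=(alive,v0) N3.N2=(alive,v0) N3.N3=(alive,v1) | N0.N0=(alive,v0) N0.N1=(alive,v0) N0.N2=(alive,v0) N0.N3=(alive,v1)
Op 6: N0 marks N2=dead -> (dead,v1)
Op 7: gossip N3<->N2 -> N3.N0=(alive,v0) N3.N1=(alive,v0) N3.N2=(alive,v0) N3.N3=(alive,v1) | N2.N0=(alive,v0) N2.N1=(alive,v0) N2.N2=(alive,v0) N2.N3=(alive,v1)
Op 8: N2 marks N0=dead -> (dead,v1)
Op 9: N3 marks N2=suspect -> (suspect,v1)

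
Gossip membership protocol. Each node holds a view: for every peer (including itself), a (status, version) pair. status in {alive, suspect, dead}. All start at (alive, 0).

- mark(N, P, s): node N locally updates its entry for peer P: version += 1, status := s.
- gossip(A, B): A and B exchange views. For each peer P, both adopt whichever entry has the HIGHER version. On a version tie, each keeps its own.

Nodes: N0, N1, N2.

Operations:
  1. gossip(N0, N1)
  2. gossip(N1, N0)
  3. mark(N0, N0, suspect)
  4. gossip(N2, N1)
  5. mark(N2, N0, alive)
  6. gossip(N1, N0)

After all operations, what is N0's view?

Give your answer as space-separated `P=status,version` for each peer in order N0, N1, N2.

Op 1: gossip N0<->N1 -> N0.N0=(alive,v0) N0.N1=(alive,v0) N0.N2=(alive,v0) | N1.N0=(alive,v0) N1.N1=(alive,v0) N1.N2=(alive,v0)
Op 2: gossip N1<->N0 -> N1.N0=(alive,v0) N1.N1=(alive,v0) N1.N2=(alive,v0) | N0.N0=(alive,v0) N0.N1=(alive,v0) N0.N2=(alive,v0)
Op 3: N0 marks N0=suspect -> (suspect,v1)
Op 4: gossip N2<->N1 -> N2.N0=(alive,v0) N2.N1=(alive,v0) N2.N2=(alive,v0) | N1.N0=(alive,v0) N1.N1=(alive,v0) N1.N2=(alive,v0)
Op 5: N2 marks N0=alive -> (alive,v1)
Op 6: gossip N1<->N0 -> N1.N0=(suspect,v1) N1.N1=(alive,v0) N1.N2=(alive,v0) | N0.N0=(suspect,v1) N0.N1=(alive,v0) N0.N2=(alive,v0)

Answer: N0=suspect,1 N1=alive,0 N2=alive,0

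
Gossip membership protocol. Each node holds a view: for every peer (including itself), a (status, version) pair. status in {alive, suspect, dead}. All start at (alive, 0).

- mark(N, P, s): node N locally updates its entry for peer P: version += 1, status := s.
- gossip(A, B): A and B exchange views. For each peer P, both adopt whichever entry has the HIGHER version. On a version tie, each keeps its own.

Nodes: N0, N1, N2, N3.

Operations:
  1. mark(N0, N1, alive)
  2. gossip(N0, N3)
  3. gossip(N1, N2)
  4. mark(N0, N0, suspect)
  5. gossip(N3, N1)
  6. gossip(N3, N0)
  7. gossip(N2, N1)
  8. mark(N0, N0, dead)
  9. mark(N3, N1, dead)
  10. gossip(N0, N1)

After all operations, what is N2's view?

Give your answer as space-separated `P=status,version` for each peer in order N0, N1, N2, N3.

Op 1: N0 marks N1=alive -> (alive,v1)
Op 2: gossip N0<->N3 -> N0.N0=(alive,v0) N0.N1=(alive,v1) N0.N2=(alive,v0) N0.N3=(alive,v0) | N3.N0=(alive,v0) N3.N1=(alive,v1) N3.N2=(alive,v0) N3.N3=(alive,v0)
Op 3: gossip N1<->N2 -> N1.N0=(alive,v0) N1.N1=(alive,v0) N1.N2=(alive,v0) N1.N3=(alive,v0) | N2.N0=(alive,v0) N2.N1=(alive,v0) N2.N2=(alive,v0) N2.N3=(alive,v0)
Op 4: N0 marks N0=suspect -> (suspect,v1)
Op 5: gossip N3<->N1 -> N3.N0=(alive,v0) N3.N1=(alive,v1) N3.N2=(alive,v0) N3.N3=(alive,v0) | N1.N0=(alive,v0) N1.N1=(alive,v1) N1.N2=(alive,v0) N1.N3=(alive,v0)
Op 6: gossip N3<->N0 -> N3.N0=(suspect,v1) N3.N1=(alive,v1) N3.N2=(alive,v0) N3.N3=(alive,v0) | N0.N0=(suspect,v1) N0.N1=(alive,v1) N0.N2=(alive,v0) N0.N3=(alive,v0)
Op 7: gossip N2<->N1 -> N2.N0=(alive,v0) N2.N1=(alive,v1) N2.N2=(alive,v0) N2.N3=(alive,v0) | N1.N0=(alive,v0) N1.N1=(alive,v1) N1.N2=(alive,v0) N1.N3=(alive,v0)
Op 8: N0 marks N0=dead -> (dead,v2)
Op 9: N3 marks N1=dead -> (dead,v2)
Op 10: gossip N0<->N1 -> N0.N0=(dead,v2) N0.N1=(alive,v1) N0.N2=(alive,v0) N0.N3=(alive,v0) | N1.N0=(dead,v2) N1.N1=(alive,v1) N1.N2=(alive,v0) N1.N3=(alive,v0)

Answer: N0=alive,0 N1=alive,1 N2=alive,0 N3=alive,0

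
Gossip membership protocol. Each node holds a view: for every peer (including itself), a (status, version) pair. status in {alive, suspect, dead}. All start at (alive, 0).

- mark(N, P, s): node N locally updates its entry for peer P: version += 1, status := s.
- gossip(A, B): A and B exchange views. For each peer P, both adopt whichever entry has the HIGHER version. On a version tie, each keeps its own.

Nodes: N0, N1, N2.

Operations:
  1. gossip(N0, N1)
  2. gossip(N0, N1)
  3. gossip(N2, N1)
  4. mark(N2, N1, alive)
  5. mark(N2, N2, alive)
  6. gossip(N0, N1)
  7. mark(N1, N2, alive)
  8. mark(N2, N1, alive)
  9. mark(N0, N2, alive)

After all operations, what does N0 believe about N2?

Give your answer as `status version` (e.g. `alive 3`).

Op 1: gossip N0<->N1 -> N0.N0=(alive,v0) N0.N1=(alive,v0) N0.N2=(alive,v0) | N1.N0=(alive,v0) N1.N1=(alive,v0) N1.N2=(alive,v0)
Op 2: gossip N0<->N1 -> N0.N0=(alive,v0) N0.N1=(alive,v0) N0.N2=(alive,v0) | N1.N0=(alive,v0) N1.N1=(alive,v0) N1.N2=(alive,v0)
Op 3: gossip N2<->N1 -> N2.N0=(alive,v0) N2.N1=(alive,v0) N2.N2=(alive,v0) | N1.N0=(alive,v0) N1.N1=(alive,v0) N1.N2=(alive,v0)
Op 4: N2 marks N1=alive -> (alive,v1)
Op 5: N2 marks N2=alive -> (alive,v1)
Op 6: gossip N0<->N1 -> N0.N0=(alive,v0) N0.N1=(alive,v0) N0.N2=(alive,v0) | N1.N0=(alive,v0) N1.N1=(alive,v0) N1.N2=(alive,v0)
Op 7: N1 marks N2=alive -> (alive,v1)
Op 8: N2 marks N1=alive -> (alive,v2)
Op 9: N0 marks N2=alive -> (alive,v1)

Answer: alive 1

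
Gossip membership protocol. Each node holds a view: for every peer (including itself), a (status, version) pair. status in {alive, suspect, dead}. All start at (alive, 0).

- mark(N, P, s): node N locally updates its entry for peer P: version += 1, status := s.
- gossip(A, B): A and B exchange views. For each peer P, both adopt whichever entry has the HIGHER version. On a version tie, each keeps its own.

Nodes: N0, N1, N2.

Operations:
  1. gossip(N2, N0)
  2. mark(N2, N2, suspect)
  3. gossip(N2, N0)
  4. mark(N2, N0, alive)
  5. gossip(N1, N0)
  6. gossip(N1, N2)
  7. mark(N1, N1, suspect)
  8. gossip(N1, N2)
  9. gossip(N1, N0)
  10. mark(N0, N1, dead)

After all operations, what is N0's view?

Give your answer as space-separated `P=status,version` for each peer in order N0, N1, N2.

Op 1: gossip N2<->N0 -> N2.N0=(alive,v0) N2.N1=(alive,v0) N2.N2=(alive,v0) | N0.N0=(alive,v0) N0.N1=(alive,v0) N0.N2=(alive,v0)
Op 2: N2 marks N2=suspect -> (suspect,v1)
Op 3: gossip N2<->N0 -> N2.N0=(alive,v0) N2.N1=(alive,v0) N2.N2=(suspect,v1) | N0.N0=(alive,v0) N0.N1=(alive,v0) N0.N2=(suspect,v1)
Op 4: N2 marks N0=alive -> (alive,v1)
Op 5: gossip N1<->N0 -> N1.N0=(alive,v0) N1.N1=(alive,v0) N1.N2=(suspect,v1) | N0.N0=(alive,v0) N0.N1=(alive,v0) N0.N2=(suspect,v1)
Op 6: gossip N1<->N2 -> N1.N0=(alive,v1) N1.N1=(alive,v0) N1.N2=(suspect,v1) | N2.N0=(alive,v1) N2.N1=(alive,v0) N2.N2=(suspect,v1)
Op 7: N1 marks N1=suspect -> (suspect,v1)
Op 8: gossip N1<->N2 -> N1.N0=(alive,v1) N1.N1=(suspect,v1) N1.N2=(suspect,v1) | N2.N0=(alive,v1) N2.N1=(suspect,v1) N2.N2=(suspect,v1)
Op 9: gossip N1<->N0 -> N1.N0=(alive,v1) N1.N1=(suspect,v1) N1.N2=(suspect,v1) | N0.N0=(alive,v1) N0.N1=(suspect,v1) N0.N2=(suspect,v1)
Op 10: N0 marks N1=dead -> (dead,v2)

Answer: N0=alive,1 N1=dead,2 N2=suspect,1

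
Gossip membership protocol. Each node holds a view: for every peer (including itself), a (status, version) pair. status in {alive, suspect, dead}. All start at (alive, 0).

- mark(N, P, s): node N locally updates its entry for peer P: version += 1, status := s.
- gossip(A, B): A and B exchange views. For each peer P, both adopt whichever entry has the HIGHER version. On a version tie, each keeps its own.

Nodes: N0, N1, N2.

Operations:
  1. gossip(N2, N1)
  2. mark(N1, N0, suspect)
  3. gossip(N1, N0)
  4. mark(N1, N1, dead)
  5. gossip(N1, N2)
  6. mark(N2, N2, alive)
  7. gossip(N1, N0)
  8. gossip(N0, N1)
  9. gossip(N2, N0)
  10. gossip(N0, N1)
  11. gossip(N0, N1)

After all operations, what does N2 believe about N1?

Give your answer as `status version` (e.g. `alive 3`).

Answer: dead 1

Derivation:
Op 1: gossip N2<->N1 -> N2.N0=(alive,v0) N2.N1=(alive,v0) N2.N2=(alive,v0) | N1.N0=(alive,v0) N1.N1=(alive,v0) N1.N2=(alive,v0)
Op 2: N1 marks N0=suspect -> (suspect,v1)
Op 3: gossip N1<->N0 -> N1.N0=(suspect,v1) N1.N1=(alive,v0) N1.N2=(alive,v0) | N0.N0=(suspect,v1) N0.N1=(alive,v0) N0.N2=(alive,v0)
Op 4: N1 marks N1=dead -> (dead,v1)
Op 5: gossip N1<->N2 -> N1.N0=(suspect,v1) N1.N1=(dead,v1) N1.N2=(alive,v0) | N2.N0=(suspect,v1) N2.N1=(dead,v1) N2.N2=(alive,v0)
Op 6: N2 marks N2=alive -> (alive,v1)
Op 7: gossip N1<->N0 -> N1.N0=(suspect,v1) N1.N1=(dead,v1) N1.N2=(alive,v0) | N0.N0=(suspect,v1) N0.N1=(dead,v1) N0.N2=(alive,v0)
Op 8: gossip N0<->N1 -> N0.N0=(suspect,v1) N0.N1=(dead,v1) N0.N2=(alive,v0) | N1.N0=(suspect,v1) N1.N1=(dead,v1) N1.N2=(alive,v0)
Op 9: gossip N2<->N0 -> N2.N0=(suspect,v1) N2.N1=(dead,v1) N2.N2=(alive,v1) | N0.N0=(suspect,v1) N0.N1=(dead,v1) N0.N2=(alive,v1)
Op 10: gossip N0<->N1 -> N0.N0=(suspect,v1) N0.N1=(dead,v1) N0.N2=(alive,v1) | N1.N0=(suspect,v1) N1.N1=(dead,v1) N1.N2=(alive,v1)
Op 11: gossip N0<->N1 -> N0.N0=(suspect,v1) N0.N1=(dead,v1) N0.N2=(alive,v1) | N1.N0=(suspect,v1) N1.N1=(dead,v1) N1.N2=(alive,v1)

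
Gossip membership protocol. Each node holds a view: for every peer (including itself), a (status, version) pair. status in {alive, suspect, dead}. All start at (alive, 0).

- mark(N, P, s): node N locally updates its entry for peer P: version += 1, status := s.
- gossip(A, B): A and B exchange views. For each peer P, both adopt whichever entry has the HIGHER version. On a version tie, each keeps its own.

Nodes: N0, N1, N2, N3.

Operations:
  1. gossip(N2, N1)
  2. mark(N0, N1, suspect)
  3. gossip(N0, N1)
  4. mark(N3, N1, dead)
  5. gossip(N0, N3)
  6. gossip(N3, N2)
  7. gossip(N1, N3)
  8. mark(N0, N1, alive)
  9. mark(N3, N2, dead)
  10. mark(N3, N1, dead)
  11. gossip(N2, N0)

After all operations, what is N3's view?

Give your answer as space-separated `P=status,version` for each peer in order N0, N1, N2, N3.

Op 1: gossip N2<->N1 -> N2.N0=(alive,v0) N2.N1=(alive,v0) N2.N2=(alive,v0) N2.N3=(alive,v0) | N1.N0=(alive,v0) N1.N1=(alive,v0) N1.N2=(alive,v0) N1.N3=(alive,v0)
Op 2: N0 marks N1=suspect -> (suspect,v1)
Op 3: gossip N0<->N1 -> N0.N0=(alive,v0) N0.N1=(suspect,v1) N0.N2=(alive,v0) N0.N3=(alive,v0) | N1.N0=(alive,v0) N1.N1=(suspect,v1) N1.N2=(alive,v0) N1.N3=(alive,v0)
Op 4: N3 marks N1=dead -> (dead,v1)
Op 5: gossip N0<->N3 -> N0.N0=(alive,v0) N0.N1=(suspect,v1) N0.N2=(alive,v0) N0.N3=(alive,v0) | N3.N0=(alive,v0) N3.N1=(dead,v1) N3.N2=(alive,v0) N3.N3=(alive,v0)
Op 6: gossip N3<->N2 -> N3.N0=(alive,v0) N3.N1=(dead,v1) N3.N2=(alive,v0) N3.N3=(alive,v0) | N2.N0=(alive,v0) N2.N1=(dead,v1) N2.N2=(alive,v0) N2.N3=(alive,v0)
Op 7: gossip N1<->N3 -> N1.N0=(alive,v0) N1.N1=(suspect,v1) N1.N2=(alive,v0) N1.N3=(alive,v0) | N3.N0=(alive,v0) N3.N1=(dead,v1) N3.N2=(alive,v0) N3.N3=(alive,v0)
Op 8: N0 marks N1=alive -> (alive,v2)
Op 9: N3 marks N2=dead -> (dead,v1)
Op 10: N3 marks N1=dead -> (dead,v2)
Op 11: gossip N2<->N0 -> N2.N0=(alive,v0) N2.N1=(alive,v2) N2.N2=(alive,v0) N2.N3=(alive,v0) | N0.N0=(alive,v0) N0.N1=(alive,v2) N0.N2=(alive,v0) N0.N3=(alive,v0)

Answer: N0=alive,0 N1=dead,2 N2=dead,1 N3=alive,0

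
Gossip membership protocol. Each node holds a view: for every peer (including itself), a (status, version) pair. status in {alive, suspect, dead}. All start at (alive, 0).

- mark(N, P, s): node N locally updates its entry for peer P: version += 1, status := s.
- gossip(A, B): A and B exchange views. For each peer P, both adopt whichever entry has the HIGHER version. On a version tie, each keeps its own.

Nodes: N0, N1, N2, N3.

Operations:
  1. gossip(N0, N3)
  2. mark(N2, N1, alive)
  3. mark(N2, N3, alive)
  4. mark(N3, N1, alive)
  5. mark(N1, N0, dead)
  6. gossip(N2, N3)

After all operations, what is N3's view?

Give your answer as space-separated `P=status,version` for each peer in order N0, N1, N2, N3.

Op 1: gossip N0<->N3 -> N0.N0=(alive,v0) N0.N1=(alive,v0) N0.N2=(alive,v0) N0.N3=(alive,v0) | N3.N0=(alive,v0) N3.N1=(alive,v0) N3.N2=(alive,v0) N3.N3=(alive,v0)
Op 2: N2 marks N1=alive -> (alive,v1)
Op 3: N2 marks N3=alive -> (alive,v1)
Op 4: N3 marks N1=alive -> (alive,v1)
Op 5: N1 marks N0=dead -> (dead,v1)
Op 6: gossip N2<->N3 -> N2.N0=(alive,v0) N2.N1=(alive,v1) N2.N2=(alive,v0) N2.N3=(alive,v1) | N3.N0=(alive,v0) N3.N1=(alive,v1) N3.N2=(alive,v0) N3.N3=(alive,v1)

Answer: N0=alive,0 N1=alive,1 N2=alive,0 N3=alive,1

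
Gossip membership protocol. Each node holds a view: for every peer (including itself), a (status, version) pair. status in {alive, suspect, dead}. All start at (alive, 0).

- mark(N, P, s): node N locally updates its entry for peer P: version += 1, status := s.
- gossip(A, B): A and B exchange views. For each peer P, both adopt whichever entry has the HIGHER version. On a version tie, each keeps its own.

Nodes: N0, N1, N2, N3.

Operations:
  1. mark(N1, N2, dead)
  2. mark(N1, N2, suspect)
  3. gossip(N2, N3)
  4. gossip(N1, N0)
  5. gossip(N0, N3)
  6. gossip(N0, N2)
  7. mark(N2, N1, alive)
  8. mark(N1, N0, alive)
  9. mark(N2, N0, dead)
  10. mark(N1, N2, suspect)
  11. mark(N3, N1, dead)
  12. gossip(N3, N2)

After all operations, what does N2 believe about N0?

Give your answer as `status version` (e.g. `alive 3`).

Answer: dead 1

Derivation:
Op 1: N1 marks N2=dead -> (dead,v1)
Op 2: N1 marks N2=suspect -> (suspect,v2)
Op 3: gossip N2<->N3 -> N2.N0=(alive,v0) N2.N1=(alive,v0) N2.N2=(alive,v0) N2.N3=(alive,v0) | N3.N0=(alive,v0) N3.N1=(alive,v0) N3.N2=(alive,v0) N3.N3=(alive,v0)
Op 4: gossip N1<->N0 -> N1.N0=(alive,v0) N1.N1=(alive,v0) N1.N2=(suspect,v2) N1.N3=(alive,v0) | N0.N0=(alive,v0) N0.N1=(alive,v0) N0.N2=(suspect,v2) N0.N3=(alive,v0)
Op 5: gossip N0<->N3 -> N0.N0=(alive,v0) N0.N1=(alive,v0) N0.N2=(suspect,v2) N0.N3=(alive,v0) | N3.N0=(alive,v0) N3.N1=(alive,v0) N3.N2=(suspect,v2) N3.N3=(alive,v0)
Op 6: gossip N0<->N2 -> N0.N0=(alive,v0) N0.N1=(alive,v0) N0.N2=(suspect,v2) N0.N3=(alive,v0) | N2.N0=(alive,v0) N2.N1=(alive,v0) N2.N2=(suspect,v2) N2.N3=(alive,v0)
Op 7: N2 marks N1=alive -> (alive,v1)
Op 8: N1 marks N0=alive -> (alive,v1)
Op 9: N2 marks N0=dead -> (dead,v1)
Op 10: N1 marks N2=suspect -> (suspect,v3)
Op 11: N3 marks N1=dead -> (dead,v1)
Op 12: gossip N3<->N2 -> N3.N0=(dead,v1) N3.N1=(dead,v1) N3.N2=(suspect,v2) N3.N3=(alive,v0) | N2.N0=(dead,v1) N2.N1=(alive,v1) N2.N2=(suspect,v2) N2.N3=(alive,v0)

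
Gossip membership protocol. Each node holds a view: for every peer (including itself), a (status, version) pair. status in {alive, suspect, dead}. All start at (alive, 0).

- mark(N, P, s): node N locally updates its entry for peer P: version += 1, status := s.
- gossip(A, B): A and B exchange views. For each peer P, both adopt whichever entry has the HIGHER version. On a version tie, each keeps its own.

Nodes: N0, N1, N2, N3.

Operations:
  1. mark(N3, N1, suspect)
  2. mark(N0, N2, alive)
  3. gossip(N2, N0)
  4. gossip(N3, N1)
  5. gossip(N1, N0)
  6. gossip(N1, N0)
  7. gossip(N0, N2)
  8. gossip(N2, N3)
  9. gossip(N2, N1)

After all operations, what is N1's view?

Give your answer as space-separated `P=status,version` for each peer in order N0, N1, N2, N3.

Answer: N0=alive,0 N1=suspect,1 N2=alive,1 N3=alive,0

Derivation:
Op 1: N3 marks N1=suspect -> (suspect,v1)
Op 2: N0 marks N2=alive -> (alive,v1)
Op 3: gossip N2<->N0 -> N2.N0=(alive,v0) N2.N1=(alive,v0) N2.N2=(alive,v1) N2.N3=(alive,v0) | N0.N0=(alive,v0) N0.N1=(alive,v0) N0.N2=(alive,v1) N0.N3=(alive,v0)
Op 4: gossip N3<->N1 -> N3.N0=(alive,v0) N3.N1=(suspect,v1) N3.N2=(alive,v0) N3.N3=(alive,v0) | N1.N0=(alive,v0) N1.N1=(suspect,v1) N1.N2=(alive,v0) N1.N3=(alive,v0)
Op 5: gossip N1<->N0 -> N1.N0=(alive,v0) N1.N1=(suspect,v1) N1.N2=(alive,v1) N1.N3=(alive,v0) | N0.N0=(alive,v0) N0.N1=(suspect,v1) N0.N2=(alive,v1) N0.N3=(alive,v0)
Op 6: gossip N1<->N0 -> N1.N0=(alive,v0) N1.N1=(suspect,v1) N1.N2=(alive,v1) N1.N3=(alive,v0) | N0.N0=(alive,v0) N0.N1=(suspect,v1) N0.N2=(alive,v1) N0.N3=(alive,v0)
Op 7: gossip N0<->N2 -> N0.N0=(alive,v0) N0.N1=(suspect,v1) N0.N2=(alive,v1) N0.N3=(alive,v0) | N2.N0=(alive,v0) N2.N1=(suspect,v1) N2.N2=(alive,v1) N2.N3=(alive,v0)
Op 8: gossip N2<->N3 -> N2.N0=(alive,v0) N2.N1=(suspect,v1) N2.N2=(alive,v1) N2.N3=(alive,v0) | N3.N0=(alive,v0) N3.N1=(suspect,v1) N3.N2=(alive,v1) N3.N3=(alive,v0)
Op 9: gossip N2<->N1 -> N2.N0=(alive,v0) N2.N1=(suspect,v1) N2.N2=(alive,v1) N2.N3=(alive,v0) | N1.N0=(alive,v0) N1.N1=(suspect,v1) N1.N2=(alive,v1) N1.N3=(alive,v0)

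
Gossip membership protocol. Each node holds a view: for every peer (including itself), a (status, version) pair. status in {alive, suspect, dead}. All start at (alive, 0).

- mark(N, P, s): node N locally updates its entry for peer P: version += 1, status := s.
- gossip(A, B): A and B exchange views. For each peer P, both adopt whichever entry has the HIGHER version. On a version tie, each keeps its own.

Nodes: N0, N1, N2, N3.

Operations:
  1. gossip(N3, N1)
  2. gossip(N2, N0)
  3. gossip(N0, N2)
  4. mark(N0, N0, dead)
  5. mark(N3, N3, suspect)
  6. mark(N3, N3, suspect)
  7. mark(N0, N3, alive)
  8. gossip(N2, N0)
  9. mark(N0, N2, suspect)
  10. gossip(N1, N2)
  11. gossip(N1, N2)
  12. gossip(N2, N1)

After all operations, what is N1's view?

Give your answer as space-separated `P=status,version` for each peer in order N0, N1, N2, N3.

Op 1: gossip N3<->N1 -> N3.N0=(alive,v0) N3.N1=(alive,v0) N3.N2=(alive,v0) N3.N3=(alive,v0) | N1.N0=(alive,v0) N1.N1=(alive,v0) N1.N2=(alive,v0) N1.N3=(alive,v0)
Op 2: gossip N2<->N0 -> N2.N0=(alive,v0) N2.N1=(alive,v0) N2.N2=(alive,v0) N2.N3=(alive,v0) | N0.N0=(alive,v0) N0.N1=(alive,v0) N0.N2=(alive,v0) N0.N3=(alive,v0)
Op 3: gossip N0<->N2 -> N0.N0=(alive,v0) N0.N1=(alive,v0) N0.N2=(alive,v0) N0.N3=(alive,v0) | N2.N0=(alive,v0) N2.N1=(alive,v0) N2.N2=(alive,v0) N2.N3=(alive,v0)
Op 4: N0 marks N0=dead -> (dead,v1)
Op 5: N3 marks N3=suspect -> (suspect,v1)
Op 6: N3 marks N3=suspect -> (suspect,v2)
Op 7: N0 marks N3=alive -> (alive,v1)
Op 8: gossip N2<->N0 -> N2.N0=(dead,v1) N2.N1=(alive,v0) N2.N2=(alive,v0) N2.N3=(alive,v1) | N0.N0=(dead,v1) N0.N1=(alive,v0) N0.N2=(alive,v0) N0.N3=(alive,v1)
Op 9: N0 marks N2=suspect -> (suspect,v1)
Op 10: gossip N1<->N2 -> N1.N0=(dead,v1) N1.N1=(alive,v0) N1.N2=(alive,v0) N1.N3=(alive,v1) | N2.N0=(dead,v1) N2.N1=(alive,v0) N2.N2=(alive,v0) N2.N3=(alive,v1)
Op 11: gossip N1<->N2 -> N1.N0=(dead,v1) N1.N1=(alive,v0) N1.N2=(alive,v0) N1.N3=(alive,v1) | N2.N0=(dead,v1) N2.N1=(alive,v0) N2.N2=(alive,v0) N2.N3=(alive,v1)
Op 12: gossip N2<->N1 -> N2.N0=(dead,v1) N2.N1=(alive,v0) N2.N2=(alive,v0) N2.N3=(alive,v1) | N1.N0=(dead,v1) N1.N1=(alive,v0) N1.N2=(alive,v0) N1.N3=(alive,v1)

Answer: N0=dead,1 N1=alive,0 N2=alive,0 N3=alive,1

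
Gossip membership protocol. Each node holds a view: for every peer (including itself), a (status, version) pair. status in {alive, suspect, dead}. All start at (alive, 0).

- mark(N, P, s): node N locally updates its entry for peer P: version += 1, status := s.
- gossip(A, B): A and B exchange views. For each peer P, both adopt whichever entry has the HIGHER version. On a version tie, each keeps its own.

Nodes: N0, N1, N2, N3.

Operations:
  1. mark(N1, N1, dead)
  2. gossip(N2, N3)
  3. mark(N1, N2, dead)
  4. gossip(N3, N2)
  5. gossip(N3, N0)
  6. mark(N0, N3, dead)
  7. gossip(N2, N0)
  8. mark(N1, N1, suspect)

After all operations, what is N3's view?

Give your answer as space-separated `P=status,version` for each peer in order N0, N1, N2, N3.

Op 1: N1 marks N1=dead -> (dead,v1)
Op 2: gossip N2<->N3 -> N2.N0=(alive,v0) N2.N1=(alive,v0) N2.N2=(alive,v0) N2.N3=(alive,v0) | N3.N0=(alive,v0) N3.N1=(alive,v0) N3.N2=(alive,v0) N3.N3=(alive,v0)
Op 3: N1 marks N2=dead -> (dead,v1)
Op 4: gossip N3<->N2 -> N3.N0=(alive,v0) N3.N1=(alive,v0) N3.N2=(alive,v0) N3.N3=(alive,v0) | N2.N0=(alive,v0) N2.N1=(alive,v0) N2.N2=(alive,v0) N2.N3=(alive,v0)
Op 5: gossip N3<->N0 -> N3.N0=(alive,v0) N3.N1=(alive,v0) N3.N2=(alive,v0) N3.N3=(alive,v0) | N0.N0=(alive,v0) N0.N1=(alive,v0) N0.N2=(alive,v0) N0.N3=(alive,v0)
Op 6: N0 marks N3=dead -> (dead,v1)
Op 7: gossip N2<->N0 -> N2.N0=(alive,v0) N2.N1=(alive,v0) N2.N2=(alive,v0) N2.N3=(dead,v1) | N0.N0=(alive,v0) N0.N1=(alive,v0) N0.N2=(alive,v0) N0.N3=(dead,v1)
Op 8: N1 marks N1=suspect -> (suspect,v2)

Answer: N0=alive,0 N1=alive,0 N2=alive,0 N3=alive,0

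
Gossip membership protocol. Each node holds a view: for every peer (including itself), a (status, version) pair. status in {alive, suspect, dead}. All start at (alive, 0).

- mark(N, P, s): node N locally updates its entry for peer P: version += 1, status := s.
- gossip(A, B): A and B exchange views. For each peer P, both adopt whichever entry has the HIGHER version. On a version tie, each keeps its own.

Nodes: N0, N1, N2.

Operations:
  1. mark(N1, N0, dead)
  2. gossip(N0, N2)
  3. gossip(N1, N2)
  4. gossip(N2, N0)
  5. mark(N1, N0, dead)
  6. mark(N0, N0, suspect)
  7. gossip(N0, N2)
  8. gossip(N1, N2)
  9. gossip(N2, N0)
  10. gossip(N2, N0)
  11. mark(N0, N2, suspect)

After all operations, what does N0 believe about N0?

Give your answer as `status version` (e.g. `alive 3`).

Answer: suspect 2

Derivation:
Op 1: N1 marks N0=dead -> (dead,v1)
Op 2: gossip N0<->N2 -> N0.N0=(alive,v0) N0.N1=(alive,v0) N0.N2=(alive,v0) | N2.N0=(alive,v0) N2.N1=(alive,v0) N2.N2=(alive,v0)
Op 3: gossip N1<->N2 -> N1.N0=(dead,v1) N1.N1=(alive,v0) N1.N2=(alive,v0) | N2.N0=(dead,v1) N2.N1=(alive,v0) N2.N2=(alive,v0)
Op 4: gossip N2<->N0 -> N2.N0=(dead,v1) N2.N1=(alive,v0) N2.N2=(alive,v0) | N0.N0=(dead,v1) N0.N1=(alive,v0) N0.N2=(alive,v0)
Op 5: N1 marks N0=dead -> (dead,v2)
Op 6: N0 marks N0=suspect -> (suspect,v2)
Op 7: gossip N0<->N2 -> N0.N0=(suspect,v2) N0.N1=(alive,v0) N0.N2=(alive,v0) | N2.N0=(suspect,v2) N2.N1=(alive,v0) N2.N2=(alive,v0)
Op 8: gossip N1<->N2 -> N1.N0=(dead,v2) N1.N1=(alive,v0) N1.N2=(alive,v0) | N2.N0=(suspect,v2) N2.N1=(alive,v0) N2.N2=(alive,v0)
Op 9: gossip N2<->N0 -> N2.N0=(suspect,v2) N2.N1=(alive,v0) N2.N2=(alive,v0) | N0.N0=(suspect,v2) N0.N1=(alive,v0) N0.N2=(alive,v0)
Op 10: gossip N2<->N0 -> N2.N0=(suspect,v2) N2.N1=(alive,v0) N2.N2=(alive,v0) | N0.N0=(suspect,v2) N0.N1=(alive,v0) N0.N2=(alive,v0)
Op 11: N0 marks N2=suspect -> (suspect,v1)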